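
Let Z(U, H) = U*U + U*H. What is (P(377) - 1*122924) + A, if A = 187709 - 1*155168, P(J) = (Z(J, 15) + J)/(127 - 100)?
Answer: -764060/9 ≈ -84896.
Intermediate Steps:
Z(U, H) = U² + H*U
P(J) = J/27 + J*(15 + J)/27 (P(J) = (J*(15 + J) + J)/(127 - 100) = (J + J*(15 + J))/27 = (J + J*(15 + J))*(1/27) = J/27 + J*(15 + J)/27)
A = 32541 (A = 187709 - 155168 = 32541)
(P(377) - 1*122924) + A = ((1/27)*377*(16 + 377) - 1*122924) + 32541 = ((1/27)*377*393 - 122924) + 32541 = (49387/9 - 122924) + 32541 = -1056929/9 + 32541 = -764060/9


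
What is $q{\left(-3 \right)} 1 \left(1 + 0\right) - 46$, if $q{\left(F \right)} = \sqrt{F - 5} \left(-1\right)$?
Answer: $-46 - 2 i \sqrt{2} \approx -46.0 - 2.8284 i$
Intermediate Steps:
$q{\left(F \right)} = - \sqrt{-5 + F}$ ($q{\left(F \right)} = \sqrt{-5 + F} \left(-1\right) = - \sqrt{-5 + F}$)
$q{\left(-3 \right)} 1 \left(1 + 0\right) - 46 = - \sqrt{-5 - 3} \cdot 1 \left(1 + 0\right) - 46 = - \sqrt{-8} \cdot 1 \cdot 1 - 46 = - 2 i \sqrt{2} \cdot 1 - 46 = - 2 i \sqrt{2} - 46 = -46 - 2 i \sqrt{2}$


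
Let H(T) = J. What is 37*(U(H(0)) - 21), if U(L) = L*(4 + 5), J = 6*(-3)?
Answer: -6771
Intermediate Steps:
J = -18
H(T) = -18
U(L) = 9*L (U(L) = L*9 = 9*L)
37*(U(H(0)) - 21) = 37*(9*(-18) - 21) = 37*(-162 - 21) = 37*(-183) = -6771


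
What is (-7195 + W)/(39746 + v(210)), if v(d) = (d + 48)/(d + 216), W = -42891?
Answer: -3556106/2822009 ≈ -1.2601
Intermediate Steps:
v(d) = (48 + d)/(216 + d)
(-7195 + W)/(39746 + v(210)) = (-7195 - 42891)/(39746 + (48 + 210)/(216 + 210)) = -50086/(39746 + 258/426) = -50086/(39746 + (1/426)*258) = -50086/(39746 + 43/71) = -50086/2822009/71 = -50086*71/2822009 = -3556106/2822009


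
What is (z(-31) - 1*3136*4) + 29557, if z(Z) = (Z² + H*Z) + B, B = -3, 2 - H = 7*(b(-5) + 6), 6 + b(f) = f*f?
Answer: 23334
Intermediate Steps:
b(f) = -6 + f² (b(f) = -6 + f*f = -6 + f²)
H = -173 (H = 2 - 7*((-6 + (-5)²) + 6) = 2 - 7*((-6 + 25) + 6) = 2 - 7*(19 + 6) = 2 - 7*25 = 2 - 1*175 = 2 - 175 = -173)
z(Z) = -3 + Z² - 173*Z (z(Z) = (Z² - 173*Z) - 3 = -3 + Z² - 173*Z)
(z(-31) - 1*3136*4) + 29557 = ((-3 + (-31)² - 173*(-31)) - 1*3136*4) + 29557 = ((-3 + 961 + 5363) - 3136*4) + 29557 = (6321 - 12544) + 29557 = -6223 + 29557 = 23334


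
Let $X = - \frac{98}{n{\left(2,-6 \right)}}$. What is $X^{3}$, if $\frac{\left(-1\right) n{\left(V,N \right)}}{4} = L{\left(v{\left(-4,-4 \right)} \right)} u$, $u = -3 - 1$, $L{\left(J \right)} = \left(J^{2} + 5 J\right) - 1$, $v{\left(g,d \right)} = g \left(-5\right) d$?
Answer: $- \frac{343}{322264470016} \approx -1.0643 \cdot 10^{-9}$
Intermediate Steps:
$v{\left(g,d \right)} = - 5 d g$ ($v{\left(g,d \right)} = - 5 g d = - 5 d g$)
$L{\left(J \right)} = -1 + J^{2} + 5 J$
$u = -4$ ($u = -3 - 1 = -4$)
$n{\left(V,N \right)} = 95984$ ($n{\left(V,N \right)} = - 4 \left(-1 + \left(\left(-5\right) \left(-4\right) \left(-4\right)\right)^{2} + 5 \left(\left(-5\right) \left(-4\right) \left(-4\right)\right)\right) \left(-4\right) = - 4 \left(-1 + \left(-80\right)^{2} + 5 \left(-80\right)\right) \left(-4\right) = - 4 \left(-1 + 6400 - 400\right) \left(-4\right) = - 4 \cdot 5999 \left(-4\right) = \left(-4\right) \left(-23996\right) = 95984$)
$X = - \frac{7}{6856}$ ($X = - \frac{98}{95984} = \left(-98\right) \frac{1}{95984} = - \frac{7}{6856} \approx -0.001021$)
$X^{3} = \left(- \frac{7}{6856}\right)^{3} = - \frac{343}{322264470016}$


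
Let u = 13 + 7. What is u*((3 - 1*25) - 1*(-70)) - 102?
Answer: 858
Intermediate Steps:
u = 20
u*((3 - 1*25) - 1*(-70)) - 102 = 20*((3 - 1*25) - 1*(-70)) - 102 = 20*((3 - 25) + 70) - 102 = 20*(-22 + 70) - 102 = 20*48 - 102 = 960 - 102 = 858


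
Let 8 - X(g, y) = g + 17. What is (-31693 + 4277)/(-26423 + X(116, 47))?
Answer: 6854/6637 ≈ 1.0327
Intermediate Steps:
X(g, y) = -9 - g (X(g, y) = 8 - (g + 17) = 8 - (17 + g) = 8 + (-17 - g) = -9 - g)
(-31693 + 4277)/(-26423 + X(116, 47)) = (-31693 + 4277)/(-26423 + (-9 - 1*116)) = -27416/(-26423 + (-9 - 116)) = -27416/(-26423 - 125) = -27416/(-26548) = -27416*(-1/26548) = 6854/6637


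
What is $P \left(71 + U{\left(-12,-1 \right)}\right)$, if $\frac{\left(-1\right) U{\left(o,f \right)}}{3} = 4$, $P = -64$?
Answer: $-3776$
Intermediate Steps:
$U{\left(o,f \right)} = -12$ ($U{\left(o,f \right)} = \left(-3\right) 4 = -12$)
$P \left(71 + U{\left(-12,-1 \right)}\right) = - 64 \left(71 - 12\right) = \left(-64\right) 59 = -3776$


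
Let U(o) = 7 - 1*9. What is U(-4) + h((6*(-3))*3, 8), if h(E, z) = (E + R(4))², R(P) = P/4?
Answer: 2807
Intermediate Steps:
R(P) = P/4 (R(P) = P*(¼) = P/4)
h(E, z) = (1 + E)² (h(E, z) = (E + (¼)*4)² = (E + 1)² = (1 + E)²)
U(o) = -2 (U(o) = 7 - 9 = -2)
U(-4) + h((6*(-3))*3, 8) = -2 + (1 + (6*(-3))*3)² = -2 + (1 - 18*3)² = -2 + (1 - 54)² = -2 + (-53)² = -2 + 2809 = 2807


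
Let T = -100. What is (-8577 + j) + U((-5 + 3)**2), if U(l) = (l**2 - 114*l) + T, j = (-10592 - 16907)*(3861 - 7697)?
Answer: 105477047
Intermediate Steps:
j = 105486164 (j = -27499*(-3836) = 105486164)
U(l) = -100 + l**2 - 114*l (U(l) = (l**2 - 114*l) - 100 = -100 + l**2 - 114*l)
(-8577 + j) + U((-5 + 3)**2) = (-8577 + 105486164) + (-100 + ((-5 + 3)**2)**2 - 114*(-5 + 3)**2) = 105477587 + (-100 + ((-2)**2)**2 - 114*(-2)**2) = 105477587 + (-100 + 4**2 - 114*4) = 105477587 + (-100 + 16 - 456) = 105477587 - 540 = 105477047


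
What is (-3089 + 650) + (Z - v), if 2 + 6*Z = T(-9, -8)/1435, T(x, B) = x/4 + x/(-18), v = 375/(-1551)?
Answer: -2068057119/847880 ≈ -2439.1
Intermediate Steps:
v = -125/517 (v = 375*(-1/1551) = -125/517 ≈ -0.24178)
T(x, B) = 7*x/36 (T(x, B) = x*(¼) + x*(-1/18) = x/4 - x/18 = 7*x/36)
Z = -547/1640 (Z = -⅓ + (((7/36)*(-9))/1435)/6 = -⅓ + (-7/4*1/1435)/6 = -⅓ + (⅙)*(-1/820) = -⅓ - 1/4920 = -547/1640 ≈ -0.33354)
(-3089 + 650) + (Z - v) = (-3089 + 650) + (-547/1640 - 1*(-125/517)) = -2439 + (-547/1640 + 125/517) = -2439 - 77799/847880 = -2068057119/847880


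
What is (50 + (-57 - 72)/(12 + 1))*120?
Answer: 62520/13 ≈ 4809.2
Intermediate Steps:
(50 + (-57 - 72)/(12 + 1))*120 = (50 - 129/13)*120 = (521/13)*120 = 62520/13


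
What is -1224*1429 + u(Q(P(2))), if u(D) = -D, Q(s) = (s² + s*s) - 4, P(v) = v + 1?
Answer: -1749110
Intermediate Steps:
P(v) = 1 + v
Q(s) = -4 + 2*s² (Q(s) = (s² + s²) - 4 = 2*s² - 4 = -4 + 2*s²)
-1224*1429 + u(Q(P(2))) = -1224*1429 - (-4 + 2*(1 + 2)²) = -1749096 - (-4 + 2*3²) = -1749096 - (-4 + 2*9) = -1749096 - (-4 + 18) = -1749096 - 1*14 = -1749096 - 14 = -1749110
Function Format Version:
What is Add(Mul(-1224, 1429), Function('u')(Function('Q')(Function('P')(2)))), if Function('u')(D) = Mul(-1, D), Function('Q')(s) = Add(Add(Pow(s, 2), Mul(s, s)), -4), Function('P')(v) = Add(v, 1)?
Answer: -1749110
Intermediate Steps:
Function('P')(v) = Add(1, v)
Function('Q')(s) = Add(-4, Mul(2, Pow(s, 2))) (Function('Q')(s) = Add(Add(Pow(s, 2), Pow(s, 2)), -4) = Add(Mul(2, Pow(s, 2)), -4) = Add(-4, Mul(2, Pow(s, 2))))
Add(Mul(-1224, 1429), Function('u')(Function('Q')(Function('P')(2)))) = Add(Mul(-1224, 1429), Mul(-1, Add(-4, Mul(2, Pow(Add(1, 2), 2))))) = Add(-1749096, Mul(-1, Add(-4, Mul(2, Pow(3, 2))))) = Add(-1749096, Mul(-1, Add(-4, Mul(2, 9)))) = Add(-1749096, Mul(-1, Add(-4, 18))) = Add(-1749096, Mul(-1, 14)) = Add(-1749096, -14) = -1749110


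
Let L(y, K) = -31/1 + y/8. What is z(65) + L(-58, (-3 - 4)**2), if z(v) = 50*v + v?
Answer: 13107/4 ≈ 3276.8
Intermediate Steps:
z(v) = 51*v
L(y, K) = -31 + y/8 (L(y, K) = -31*1 + y*(1/8) = -31 + y/8)
z(65) + L(-58, (-3 - 4)**2) = 51*65 + (-31 + (1/8)*(-58)) = 3315 + (-31 - 29/4) = 3315 - 153/4 = 13107/4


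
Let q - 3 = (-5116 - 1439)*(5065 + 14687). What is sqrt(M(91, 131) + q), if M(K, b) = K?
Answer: I*sqrt(129474266) ≈ 11379.0*I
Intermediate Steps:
q = -129474357 (q = 3 + (-5116 - 1439)*(5065 + 14687) = 3 - 6555*19752 = 3 - 129474360 = -129474357)
sqrt(M(91, 131) + q) = sqrt(91 - 129474357) = sqrt(-129474266) = I*sqrt(129474266)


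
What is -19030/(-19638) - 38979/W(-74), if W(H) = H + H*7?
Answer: 388367681/5812848 ≈ 66.812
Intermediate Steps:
W(H) = 8*H (W(H) = H + 7*H = 8*H)
-19030/(-19638) - 38979/W(-74) = -19030/(-19638) - 38979/(8*(-74)) = -19030*(-1/19638) - 38979/(-592) = 9515/9819 - 38979*(-1/592) = 9515/9819 + 38979/592 = 388367681/5812848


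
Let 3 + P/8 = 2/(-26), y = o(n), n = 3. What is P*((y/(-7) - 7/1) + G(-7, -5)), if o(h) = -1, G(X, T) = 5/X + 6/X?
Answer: 18880/91 ≈ 207.47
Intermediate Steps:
G(X, T) = 11/X
y = -1
P = -320/13 (P = -24 + 8*(2/(-26)) = -24 + 8*(2*(-1/26)) = -24 + 8*(-1/13) = -24 - 8/13 = -320/13 ≈ -24.615)
P*((y/(-7) - 7/1) + G(-7, -5)) = -320*((-1/(-7) - 7/1) + 11/(-7))/13 = -320*((-1*(-⅐) - 7*1) + 11*(-⅐))/13 = -320*((⅐ - 7) - 11/7)/13 = -320*(-48/7 - 11/7)/13 = -320/13*(-59/7) = 18880/91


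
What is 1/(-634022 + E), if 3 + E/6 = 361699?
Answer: 1/1536154 ≈ 6.5098e-7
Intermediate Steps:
E = 2170176 (E = -18 + 6*361699 = -18 + 2170194 = 2170176)
1/(-634022 + E) = 1/(-634022 + 2170176) = 1/1536154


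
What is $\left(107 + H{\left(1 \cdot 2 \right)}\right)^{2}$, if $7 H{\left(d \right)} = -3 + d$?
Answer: $\frac{559504}{49} \approx 11418.0$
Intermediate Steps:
$H{\left(d \right)} = - \frac{3}{7} + \frac{d}{7}$ ($H{\left(d \right)} = \frac{-3 + d}{7} = - \frac{3}{7} + \frac{d}{7}$)
$\left(107 + H{\left(1 \cdot 2 \right)}\right)^{2} = \left(107 - \left(\frac{3}{7} - \frac{1 \cdot 2}{7}\right)\right)^{2} = \left(107 + \left(- \frac{3}{7} + \frac{1}{7} \cdot 2\right)\right)^{2} = \left(107 + \left(- \frac{3}{7} + \frac{2}{7}\right)\right)^{2} = \left(107 - \frac{1}{7}\right)^{2} = \left(\frac{748}{7}\right)^{2} = \frac{559504}{49}$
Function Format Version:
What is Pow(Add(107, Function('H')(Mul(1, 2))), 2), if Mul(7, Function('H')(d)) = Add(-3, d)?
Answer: Rational(559504, 49) ≈ 11418.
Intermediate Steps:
Function('H')(d) = Add(Rational(-3, 7), Mul(Rational(1, 7), d)) (Function('H')(d) = Mul(Rational(1, 7), Add(-3, d)) = Add(Rational(-3, 7), Mul(Rational(1, 7), d)))
Pow(Add(107, Function('H')(Mul(1, 2))), 2) = Pow(Add(107, Add(Rational(-3, 7), Mul(Rational(1, 7), Mul(1, 2)))), 2) = Pow(Add(107, Add(Rational(-3, 7), Mul(Rational(1, 7), 2))), 2) = Pow(Add(107, Add(Rational(-3, 7), Rational(2, 7))), 2) = Pow(Add(107, Rational(-1, 7)), 2) = Pow(Rational(748, 7), 2) = Rational(559504, 49)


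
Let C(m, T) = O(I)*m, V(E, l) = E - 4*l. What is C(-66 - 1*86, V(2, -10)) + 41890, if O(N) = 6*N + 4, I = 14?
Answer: 28514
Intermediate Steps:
O(N) = 4 + 6*N
C(m, T) = 88*m (C(m, T) = (4 + 6*14)*m = (4 + 84)*m = 88*m)
C(-66 - 1*86, V(2, -10)) + 41890 = 88*(-66 - 1*86) + 41890 = 88*(-66 - 86) + 41890 = 88*(-152) + 41890 = -13376 + 41890 = 28514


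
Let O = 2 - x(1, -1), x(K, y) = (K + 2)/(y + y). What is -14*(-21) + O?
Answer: 595/2 ≈ 297.50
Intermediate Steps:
x(K, y) = (2 + K)/(2*y) (x(K, y) = (2 + K)/((2*y)) = (2 + K)*(1/(2*y)) = (2 + K)/(2*y))
O = 7/2 (O = 2 - (2 + 1)/(2*(-1)) = 2 - (-1)*3/2 = 2 - 1*(-3/2) = 2 + 3/2 = 7/2 ≈ 3.5000)
-14*(-21) + O = -14*(-21) + 7/2 = 294 + 7/2 = 595/2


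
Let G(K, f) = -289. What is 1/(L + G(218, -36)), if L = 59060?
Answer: 1/58771 ≈ 1.7015e-5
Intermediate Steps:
1/(L + G(218, -36)) = 1/(59060 - 289) = 1/58771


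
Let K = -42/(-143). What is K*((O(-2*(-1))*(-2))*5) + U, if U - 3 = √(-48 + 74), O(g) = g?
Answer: -411/143 + √26 ≈ 2.2249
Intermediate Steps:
K = 42/143 (K = -42*(-1/143) = 42/143 ≈ 0.29371)
U = 3 + √26 (U = 3 + √(-48 + 74) = 3 + √26 ≈ 8.0990)
K*((O(-2*(-1))*(-2))*5) + U = 42*((-2*(-1)*(-2))*5)/143 + (3 + √26) = 42*((2*(-2))*5)/143 + (3 + √26) = 42*(-4*5)/143 + (3 + √26) = (42/143)*(-20) + (3 + √26) = -840/143 + (3 + √26) = -411/143 + √26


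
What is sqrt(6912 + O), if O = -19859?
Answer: 11*I*sqrt(107) ≈ 113.78*I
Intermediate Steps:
sqrt(6912 + O) = sqrt(6912 - 19859) = sqrt(-12947) = 11*I*sqrt(107)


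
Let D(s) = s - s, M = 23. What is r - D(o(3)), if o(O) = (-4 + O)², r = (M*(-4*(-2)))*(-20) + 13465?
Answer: 9785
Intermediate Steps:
r = 9785 (r = (23*(-4*(-2)))*(-20) + 13465 = (23*8)*(-20) + 13465 = 184*(-20) + 13465 = -3680 + 13465 = 9785)
D(s) = 0
r - D(o(3)) = 9785 - 1*0 = 9785 + 0 = 9785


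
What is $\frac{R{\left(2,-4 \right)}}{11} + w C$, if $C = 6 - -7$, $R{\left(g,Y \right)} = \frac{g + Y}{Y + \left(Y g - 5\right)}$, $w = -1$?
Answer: $- \frac{2429}{187} \approx -12.989$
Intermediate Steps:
$R{\left(g,Y \right)} = \frac{Y + g}{-5 + Y + Y g}$ ($R{\left(g,Y \right)} = \frac{Y + g}{Y + \left(-5 + Y g\right)} = \frac{Y + g}{-5 + Y + Y g}$)
$C = 13$ ($C = 6 + 7 = 13$)
$\frac{R{\left(2,-4 \right)}}{11} + w C = \frac{\frac{1}{-5 - 4 - 8} \left(-4 + 2\right)}{11} - 13 = \frac{1}{-5 - 4 - 8} \left(-2\right) \frac{1}{11} - 13 = \frac{1}{-17} \left(-2\right) \frac{1}{11} - 13 = \left(- \frac{1}{17}\right) \left(-2\right) \frac{1}{11} - 13 = \frac{2}{17} \cdot \frac{1}{11} - 13 = \frac{2}{187} - 13 = - \frac{2429}{187}$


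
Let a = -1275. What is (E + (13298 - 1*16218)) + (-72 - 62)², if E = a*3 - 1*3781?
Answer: 7430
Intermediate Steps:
E = -7606 (E = -1275*3 - 1*3781 = -3825 - 3781 = -7606)
(E + (13298 - 1*16218)) + (-72 - 62)² = (-7606 + (13298 - 1*16218)) + (-72 - 62)² = (-7606 + (13298 - 16218)) + (-134)² = (-7606 - 2920) + 17956 = -10526 + 17956 = 7430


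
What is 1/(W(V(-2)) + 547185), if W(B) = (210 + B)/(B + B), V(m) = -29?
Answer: 58/31736549 ≈ 1.8275e-6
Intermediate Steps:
W(B) = (210 + B)/(2*B) (W(B) = (210 + B)/((2*B)) = (210 + B)*(1/(2*B)) = (210 + B)/(2*B))
1/(W(V(-2)) + 547185) = 1/((1/2)*(210 - 29)/(-29) + 547185) = 1/((1/2)*(-1/29)*181 + 547185) = 1/(-181/58 + 547185) = 1/(31736549/58) = 58/31736549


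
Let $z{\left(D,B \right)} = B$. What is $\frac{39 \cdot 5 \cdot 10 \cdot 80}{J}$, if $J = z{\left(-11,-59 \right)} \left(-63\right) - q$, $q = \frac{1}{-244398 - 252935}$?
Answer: $\frac{38791974000}{924293381} \approx 41.969$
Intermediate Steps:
$q = - \frac{1}{497333}$ ($q = \frac{1}{-497333} = - \frac{1}{497333} \approx -2.0107 \cdot 10^{-6}$)
$J = \frac{1848586762}{497333}$ ($J = \left(-59\right) \left(-63\right) - - \frac{1}{497333} = 3717 + \frac{1}{497333} = \frac{1848586762}{497333} \approx 3717.0$)
$\frac{39 \cdot 5 \cdot 10 \cdot 80}{J} = \frac{39 \cdot 5 \cdot 10 \cdot 80}{\frac{1848586762}{497333}} = 39 \cdot 50 \cdot 80 \cdot \frac{497333}{1848586762} = 1950 \cdot 80 \cdot \frac{497333}{1848586762} = 156000 \cdot \frac{497333}{1848586762} = \frac{38791974000}{924293381}$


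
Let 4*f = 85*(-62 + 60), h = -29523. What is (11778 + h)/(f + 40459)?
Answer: -35490/80833 ≈ -0.43905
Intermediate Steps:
f = -85/2 (f = (85*(-62 + 60))/4 = (85*(-2))/4 = (¼)*(-170) = -85/2 ≈ -42.500)
(11778 + h)/(f + 40459) = (11778 - 29523)/(-85/2 + 40459) = -17745/80833/2 = -17745*2/80833 = -35490/80833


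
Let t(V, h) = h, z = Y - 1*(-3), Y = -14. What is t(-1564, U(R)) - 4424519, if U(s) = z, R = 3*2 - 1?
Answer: -4424530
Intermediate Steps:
R = 5 (R = 6 - 1 = 5)
z = -11 (z = -14 - 1*(-3) = -14 + 3 = -11)
U(s) = -11
t(-1564, U(R)) - 4424519 = -11 - 4424519 = -4424530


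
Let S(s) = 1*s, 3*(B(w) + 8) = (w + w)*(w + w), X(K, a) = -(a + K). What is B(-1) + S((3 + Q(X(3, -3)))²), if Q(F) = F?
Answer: 7/3 ≈ 2.3333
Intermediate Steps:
X(K, a) = -K - a (X(K, a) = -(K + a) = -K - a)
B(w) = -8 + 4*w²/3 (B(w) = -8 + ((w + w)*(w + w))/3 = -8 + ((2*w)*(2*w))/3 = -8 + (4*w²)/3 = -8 + 4*w²/3)
S(s) = s
B(-1) + S((3 + Q(X(3, -3)))²) = (-8 + (4/3)*(-1)²) + (3 + (-1*3 - 1*(-3)))² = (-8 + (4/3)*1) + (3 + (-3 + 3))² = (-8 + 4/3) + (3 + 0)² = -20/3 + 3² = -20/3 + 9 = 7/3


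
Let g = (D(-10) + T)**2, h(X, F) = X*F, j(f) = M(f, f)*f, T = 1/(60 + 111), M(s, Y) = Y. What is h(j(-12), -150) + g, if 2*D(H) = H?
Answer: -630876284/29241 ≈ -21575.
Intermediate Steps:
T = 1/171 ≈ 0.0058480
j(f) = f**2 (j(f) = f*f = f**2)
h(X, F) = F*X
D(H) = H/2
g = 729316/29241 (g = ((1/2)*(-10) + 1/171)**2 = (-5 + 1/171)**2 = (-854/171)**2 = 729316/29241 ≈ 24.942)
h(j(-12), -150) + g = -150*(-12)**2 + 729316/29241 = -150*144 + 729316/29241 = -21600 + 729316/29241 = -630876284/29241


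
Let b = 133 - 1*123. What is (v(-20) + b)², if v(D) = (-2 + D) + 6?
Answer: 36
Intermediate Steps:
b = 10 (b = 133 - 123 = 10)
v(D) = 4 + D
(v(-20) + b)² = ((4 - 20) + 10)² = (-16 + 10)² = (-6)² = 36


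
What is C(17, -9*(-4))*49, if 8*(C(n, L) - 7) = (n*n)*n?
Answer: 243481/8 ≈ 30435.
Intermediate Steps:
C(n, L) = 7 + n³/8 (C(n, L) = 7 + ((n*n)*n)/8 = 7 + (n²*n)/8 = 7 + n³/8)
C(17, -9*(-4))*49 = (7 + (⅛)*17³)*49 = (7 + (⅛)*4913)*49 = (7 + 4913/8)*49 = (4969/8)*49 = 243481/8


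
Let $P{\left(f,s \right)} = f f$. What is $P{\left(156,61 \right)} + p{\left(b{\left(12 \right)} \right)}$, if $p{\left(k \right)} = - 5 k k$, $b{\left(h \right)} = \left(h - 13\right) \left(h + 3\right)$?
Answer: $23211$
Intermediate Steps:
$P{\left(f,s \right)} = f^{2}$
$b{\left(h \right)} = \left(-13 + h\right) \left(3 + h\right)$
$p{\left(k \right)} = - 5 k^{2}$
$P{\left(156,61 \right)} + p{\left(b{\left(12 \right)} \right)} = 156^{2} - 5 \left(-39 + 12^{2} - 120\right)^{2} = 24336 - 5 \left(-39 + 144 - 120\right)^{2} = 24336 - 5 \left(-15\right)^{2} = 24336 - 1125 = 23211$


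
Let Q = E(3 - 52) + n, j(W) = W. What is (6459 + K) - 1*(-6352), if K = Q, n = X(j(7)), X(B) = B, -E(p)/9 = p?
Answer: 13259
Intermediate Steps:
E(p) = -9*p
n = 7
Q = 448 (Q = -9*(3 - 52) + 7 = -9*(-49) + 7 = 441 + 7 = 448)
K = 448
(6459 + K) - 1*(-6352) = (6459 + 448) - 1*(-6352) = 6907 + 6352 = 13259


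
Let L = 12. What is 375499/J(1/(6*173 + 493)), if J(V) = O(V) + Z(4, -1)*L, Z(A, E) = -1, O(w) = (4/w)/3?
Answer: 1126497/6088 ≈ 185.04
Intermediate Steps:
O(w) = 4/(3*w) (O(w) = (4/w)*(⅓) = 4/(3*w))
J(V) = -12 + 4/(3*V) (J(V) = 4/(3*V) - 1*12 = 4/(3*V) - 12 = -12 + 4/(3*V))
375499/J(1/(6*173 + 493)) = 375499/(-12 + 4/(3*(1/(6*173 + 493)))) = 375499/(-12 + 4/(3*(1/(1038 + 493)))) = 375499/(-12 + 4/(3*(1/1531))) = 375499/(-12 + (4/3)*1531) = 375499/(-12 + 6124/3) = 375499/(6088/3) = 375499*(3/6088) = 1126497/6088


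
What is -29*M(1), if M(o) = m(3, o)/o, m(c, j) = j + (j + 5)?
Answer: -203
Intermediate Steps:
m(c, j) = 5 + 2*j (m(c, j) = j + (5 + j) = 5 + 2*j)
M(o) = (5 + 2*o)/o
-29*M(1) = -29*(2 + 5/1) = -29*(2 + 5*1) = -29*(2 + 5) = -29*7 = -203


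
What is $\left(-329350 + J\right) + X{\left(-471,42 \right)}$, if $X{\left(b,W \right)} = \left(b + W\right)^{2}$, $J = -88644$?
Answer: $-233953$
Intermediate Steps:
$X{\left(b,W \right)} = \left(W + b\right)^{2}$
$\left(-329350 + J\right) + X{\left(-471,42 \right)} = \left(-329350 - 88644\right) + \left(42 - 471\right)^{2} = -417994 + \left(-429\right)^{2} = -417994 + 184041 = -233953$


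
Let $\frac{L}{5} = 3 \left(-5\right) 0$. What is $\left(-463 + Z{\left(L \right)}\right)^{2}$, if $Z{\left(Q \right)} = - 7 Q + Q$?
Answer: $214369$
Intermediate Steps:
$L = 0$ ($L = 5 \cdot 3 \left(-5\right) 0 = 5 \left(\left(-15\right) 0\right) = 5 \cdot 0 = 0$)
$Z{\left(Q \right)} = - 6 Q$
$\left(-463 + Z{\left(L \right)}\right)^{2} = \left(-463 - 0\right)^{2} = \left(-463 + 0\right)^{2} = \left(-463\right)^{2} = 214369$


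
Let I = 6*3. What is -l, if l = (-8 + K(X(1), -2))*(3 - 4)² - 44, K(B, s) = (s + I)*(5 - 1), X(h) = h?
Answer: -12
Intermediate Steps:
I = 18
K(B, s) = 72 + 4*s (K(B, s) = (s + 18)*(5 - 1) = (18 + s)*4 = 72 + 4*s)
l = 12 (l = (-8 + (72 + 4*(-2)))*(3 - 4)² - 44 = (-8 + (72 - 8))*(-1)² - 44 = (-8 + 64)*1 - 44 = 56*1 - 44 = 56 - 44 = 12)
-l = -1*12 = -12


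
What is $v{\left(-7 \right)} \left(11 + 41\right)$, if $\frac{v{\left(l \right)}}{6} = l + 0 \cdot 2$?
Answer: $-2184$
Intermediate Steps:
$v{\left(l \right)} = 6 l$ ($v{\left(l \right)} = 6 \left(l + 0 \cdot 2\right) = 6 \left(l + 0\right) = 6 l$)
$v{\left(-7 \right)} \left(11 + 41\right) = 6 \left(-7\right) \left(11 + 41\right) = \left(-42\right) 52 = -2184$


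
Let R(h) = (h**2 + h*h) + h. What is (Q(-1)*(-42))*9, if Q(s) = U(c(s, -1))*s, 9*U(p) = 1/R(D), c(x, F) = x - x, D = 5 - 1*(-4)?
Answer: 14/57 ≈ 0.24561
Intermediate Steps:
D = 9 (D = 5 + 4 = 9)
c(x, F) = 0
R(h) = h + 2*h**2 (R(h) = (h**2 + h**2) + h = 2*h**2 + h = h + 2*h**2)
U(p) = 1/1539 (U(p) = 1/(9*((9*(1 + 2*9)))) = 1/(9*((9*(1 + 18)))) = 1/(9*((9*19))) = (1/9)/171 = (1/9)*(1/171) = 1/1539)
Q(s) = s/1539
(Q(-1)*(-42))*9 = (((1/1539)*(-1))*(-42))*9 = -1/1539*(-42)*9 = (14/513)*9 = 14/57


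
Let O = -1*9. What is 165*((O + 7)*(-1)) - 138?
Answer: 192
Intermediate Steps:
O = -9
165*((O + 7)*(-1)) - 138 = 165*((-9 + 7)*(-1)) - 138 = 165*(-2*(-1)) - 138 = 165*2 - 138 = 330 - 138 = 192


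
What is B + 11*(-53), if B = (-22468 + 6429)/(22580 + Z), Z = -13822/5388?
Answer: -35503373113/60823609 ≈ -583.71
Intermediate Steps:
Z = -6911/2694 (Z = -13822*1/5388 = -6911/2694 ≈ -2.5653)
B = -43209066/60823609 (B = (-22468 + 6429)/(22580 - 6911/2694) = -16039/60823609/2694 = -16039*2694/60823609 = -43209066/60823609 ≈ -0.71040)
B + 11*(-53) = -43209066/60823609 + 11*(-53) = -43209066/60823609 - 583 = -35503373113/60823609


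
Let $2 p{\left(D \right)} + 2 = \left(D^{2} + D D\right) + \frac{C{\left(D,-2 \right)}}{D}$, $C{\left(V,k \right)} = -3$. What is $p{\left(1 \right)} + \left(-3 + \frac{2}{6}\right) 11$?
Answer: $- \frac{185}{6} \approx -30.833$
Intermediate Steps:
$p{\left(D \right)} = -1 + D^{2} - \frac{3}{2 D}$ ($p{\left(D \right)} = -1 + \frac{\left(D^{2} + D D\right) - \frac{3}{D}}{2} = -1 + \frac{\left(D^{2} + D^{2}\right) - \frac{3}{D}}{2} = -1 + \frac{2 D^{2} - \frac{3}{D}}{2} = -1 + \frac{- \frac{3}{D} + 2 D^{2}}{2} = -1 + \left(D^{2} - \frac{3}{2 D}\right) = -1 + D^{2} - \frac{3}{2 D}$)
$p{\left(1 \right)} + \left(-3 + \frac{2}{6}\right) 11 = \left(-1 + 1^{2} - \frac{3}{2 \cdot 1}\right) + \left(-3 + \frac{2}{6}\right) 11 = \left(-1 + 1 - \frac{3}{2}\right) + \left(-3 + 2 \cdot \frac{1}{6}\right) 11 = \left(-1 + 1 - \frac{3}{2}\right) + \left(-3 + \frac{1}{3}\right) 11 = - \frac{3}{2} - \frac{88}{3} = - \frac{185}{6}$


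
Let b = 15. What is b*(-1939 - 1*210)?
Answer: -32235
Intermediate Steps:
b*(-1939 - 1*210) = 15*(-1939 - 1*210) = 15*(-1939 - 210) = 15*(-2149) = -32235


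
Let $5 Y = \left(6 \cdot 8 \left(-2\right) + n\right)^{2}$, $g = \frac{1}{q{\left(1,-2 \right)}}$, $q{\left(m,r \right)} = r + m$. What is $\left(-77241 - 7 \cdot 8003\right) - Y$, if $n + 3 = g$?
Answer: $-135262$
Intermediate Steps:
$q{\left(m,r \right)} = m + r$
$g = -1$ ($g = \frac{1}{1 - 2} = \frac{1}{-1} = -1$)
$n = -4$ ($n = -3 - 1 = -4$)
$Y = 2000$ ($Y = \frac{\left(6 \cdot 8 \left(-2\right) - 4\right)^{2}}{5} = \frac{\left(48 \left(-2\right) - 4\right)^{2}}{5} = \frac{\left(-96 - 4\right)^{2}}{5} = \frac{\left(-100\right)^{2}}{5} = \frac{1}{5} \cdot 10000 = 2000$)
$\left(-77241 - 7 \cdot 8003\right) - Y = \left(-77241 - 7 \cdot 8003\right) - 2000 = \left(-77241 - 56021\right) - 2000 = -133262 - 2000 = -135262$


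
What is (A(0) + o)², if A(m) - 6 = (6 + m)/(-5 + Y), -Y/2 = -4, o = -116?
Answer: 11664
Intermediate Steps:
Y = 8 (Y = -2*(-4) = 8)
A(m) = 8 + m/3 (A(m) = 6 + (6 + m)/(-5 + 8) = 6 + (6 + m)/3 = 6 + (6 + m)*(⅓) = 6 + (2 + m/3) = 8 + m/3)
(A(0) + o)² = ((8 + (⅓)*0) - 116)² = ((8 + 0) - 116)² = (8 - 116)² = (-108)² = 11664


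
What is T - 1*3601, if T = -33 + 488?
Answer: -3146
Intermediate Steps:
T = 455
T - 1*3601 = 455 - 1*3601 = 455 - 3601 = -3146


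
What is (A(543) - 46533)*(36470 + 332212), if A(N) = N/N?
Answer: -17155510824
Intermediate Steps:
A(N) = 1
(A(543) - 46533)*(36470 + 332212) = (1 - 46533)*(36470 + 332212) = -46532*368682 = -17155510824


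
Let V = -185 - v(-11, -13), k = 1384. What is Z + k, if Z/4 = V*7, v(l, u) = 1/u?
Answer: -49320/13 ≈ -3793.8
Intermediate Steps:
V = -2404/13 (V = -185 - 1/(-13) = -185 - 1*(-1/13) = -185 + 1/13 = -2404/13 ≈ -184.92)
Z = -67312/13 (Z = 4*(-2404/13*7) = 4*(-16828/13) = -67312/13 ≈ -5177.8)
Z + k = -67312/13 + 1384 = -49320/13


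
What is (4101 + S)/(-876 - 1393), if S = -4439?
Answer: 338/2269 ≈ 0.14896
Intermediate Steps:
(4101 + S)/(-876 - 1393) = (4101 - 4439)/(-876 - 1393) = -338/(-2269) = -338*(-1/2269) = 338/2269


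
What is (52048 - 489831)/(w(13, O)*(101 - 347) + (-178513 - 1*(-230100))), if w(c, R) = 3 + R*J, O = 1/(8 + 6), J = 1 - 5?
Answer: -3064481/356435 ≈ -8.5976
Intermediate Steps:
J = -4
O = 1/14 ≈ 0.071429
w(c, R) = 3 - 4*R (w(c, R) = 3 + R*(-4) = 3 - 4*R)
(52048 - 489831)/(w(13, O)*(101 - 347) + (-178513 - 1*(-230100))) = (52048 - 489831)/((3 - 4*1/14)*(101 - 347) + (-178513 - 1*(-230100))) = -437783/((3 - 2/7)*(-246) + (-178513 + 230100)) = -437783/((19/7)*(-246) + 51587) = -437783/(-4674/7 + 51587) = -437783/356435/7 = -437783*7/356435 = -3064481/356435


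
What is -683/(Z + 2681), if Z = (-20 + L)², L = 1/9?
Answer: -55323/249202 ≈ -0.22200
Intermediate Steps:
L = ⅑ ≈ 0.11111
Z = 32041/81 (Z = (-20 + ⅑)² = (-179/9)² = 32041/81 ≈ 395.57)
-683/(Z + 2681) = -683/(32041/81 + 2681) = -683/(249202/81) = (81/249202)*(-683) = -55323/249202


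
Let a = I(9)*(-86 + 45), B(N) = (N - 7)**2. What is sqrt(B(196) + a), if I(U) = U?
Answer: 6*sqrt(982) ≈ 188.02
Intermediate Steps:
B(N) = (-7 + N)**2
a = -369 (a = 9*(-86 + 45) = 9*(-41) = -369)
sqrt(B(196) + a) = sqrt((-7 + 196)**2 - 369) = sqrt(189**2 - 369) = sqrt(35721 - 369) = sqrt(35352) = 6*sqrt(982)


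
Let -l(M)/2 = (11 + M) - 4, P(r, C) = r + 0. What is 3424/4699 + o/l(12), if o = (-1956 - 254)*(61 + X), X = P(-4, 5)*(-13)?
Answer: 586805691/89281 ≈ 6572.6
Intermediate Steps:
P(r, C) = r
X = 52 (X = -4*(-13) = 52)
o = -249730 (o = (-1956 - 254)*(61 + 52) = -2210*113 = -249730)
l(M) = -14 - 2*M (l(M) = -2*((11 + M) - 4) = -2*(7 + M) = -14 - 2*M)
3424/4699 + o/l(12) = 3424/4699 - 249730/(-14 - 2*12) = 3424*(1/4699) - 249730/(-14 - 24) = 3424/4699 - 249730/(-38) = 3424/4699 - 249730*(-1/38) = 3424/4699 + 124865/19 = 586805691/89281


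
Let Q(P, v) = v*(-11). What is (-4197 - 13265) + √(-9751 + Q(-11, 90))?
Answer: -17462 + I*√10741 ≈ -17462.0 + 103.64*I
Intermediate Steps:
Q(P, v) = -11*v
(-4197 - 13265) + √(-9751 + Q(-11, 90)) = (-4197 - 13265) + √(-9751 - 11*90) = -17462 + √(-9751 - 990) = -17462 + √(-10741) = -17462 + I*√10741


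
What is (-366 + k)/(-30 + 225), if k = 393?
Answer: 9/65 ≈ 0.13846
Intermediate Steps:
(-366 + k)/(-30 + 225) = (-366 + 393)/(-30 + 225) = 27/195 = 27*(1/195) = 9/65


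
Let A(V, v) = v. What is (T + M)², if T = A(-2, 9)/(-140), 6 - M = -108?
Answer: 254434401/19600 ≈ 12981.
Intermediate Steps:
M = 114 (M = 6 - 1*(-108) = 6 + 108 = 114)
T = -9/140 (T = 9/(-140) = 9*(-1/140) = -9/140 ≈ -0.064286)
(T + M)² = (-9/140 + 114)² = (15951/140)² = 254434401/19600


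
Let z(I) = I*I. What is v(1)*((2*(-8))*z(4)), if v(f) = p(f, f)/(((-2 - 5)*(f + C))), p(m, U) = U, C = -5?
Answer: -64/7 ≈ -9.1429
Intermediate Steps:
z(I) = I²
v(f) = f/(35 - 7*f) (v(f) = f/(((-2 - 5)*(f - 5))) = f/((-7*(-5 + f))) = f/(35 - 7*f))
v(1)*((2*(-8))*z(4)) = (-1*1/(-35 + 7*1))*((2*(-8))*4²) = (-1*1/(-35 + 7))*(-16*16) = -1*1/(-28)*(-256) = -1*1*(-1/28)*(-256) = (1/28)*(-256) = -64/7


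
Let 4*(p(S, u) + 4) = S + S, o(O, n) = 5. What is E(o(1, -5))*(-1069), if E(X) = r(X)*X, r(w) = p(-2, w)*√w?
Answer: 26725*√5 ≈ 59759.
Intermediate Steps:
p(S, u) = -4 + S/2 (p(S, u) = -4 + (S + S)/4 = -4 + (2*S)/4 = -4 + S/2)
r(w) = -5*√w (r(w) = (-4 + (½)*(-2))*√w = (-4 - 1)*√w = -5*√w)
E(X) = -5*X^(3/2) (E(X) = (-5*√X)*X = -5*X^(3/2))
E(o(1, -5))*(-1069) = -25*√5*(-1069) = 26725*√5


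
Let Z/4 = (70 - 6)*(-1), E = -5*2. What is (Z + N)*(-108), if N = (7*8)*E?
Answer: 88128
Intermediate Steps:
E = -10
Z = -256 (Z = 4*((70 - 6)*(-1)) = 4*(64*(-1)) = 4*(-64) = -256)
N = -560 (N = (7*8)*(-10) = 56*(-10) = -560)
(Z + N)*(-108) = (-256 - 560)*(-108) = -816*(-108) = 88128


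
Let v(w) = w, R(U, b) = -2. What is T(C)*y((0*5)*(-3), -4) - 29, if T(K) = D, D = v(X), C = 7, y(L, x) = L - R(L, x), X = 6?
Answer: -17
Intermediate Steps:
y(L, x) = 2 + L (y(L, x) = L - 1*(-2) = L + 2 = 2 + L)
D = 6
T(K) = 6
T(C)*y((0*5)*(-3), -4) - 29 = 6*(2 + (0*5)*(-3)) - 29 = 6*(2 + 0*(-3)) - 29 = 6*(2 + 0) - 29 = 6*2 - 29 = 12 - 29 = -17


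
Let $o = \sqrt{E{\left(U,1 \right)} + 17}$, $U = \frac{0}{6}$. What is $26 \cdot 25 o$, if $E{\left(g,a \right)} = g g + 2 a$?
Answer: $650 \sqrt{19} \approx 2833.3$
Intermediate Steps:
$U = 0$ ($U = 0 \cdot \frac{1}{6} = 0$)
$E{\left(g,a \right)} = g^{2} + 2 a$
$o = \sqrt{19}$ ($o = \sqrt{\left(0^{2} + 2 \cdot 1\right) + 17} = \sqrt{\left(0 + 2\right) + 17} = \sqrt{2 + 17} = \sqrt{19} \approx 4.3589$)
$26 \cdot 25 o = 26 \cdot 25 \sqrt{19} = 650 \sqrt{19}$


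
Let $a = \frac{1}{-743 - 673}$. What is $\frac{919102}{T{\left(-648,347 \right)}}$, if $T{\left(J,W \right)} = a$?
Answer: $-1301448432$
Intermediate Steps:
$a = - \frac{1}{1416}$ ($a = \frac{1}{-1416} = - \frac{1}{1416} \approx -0.00070621$)
$T{\left(J,W \right)} = - \frac{1}{1416}$
$\frac{919102}{T{\left(-648,347 \right)}} = \frac{919102}{- \frac{1}{1416}} = 919102 \left(-1416\right) = -1301448432$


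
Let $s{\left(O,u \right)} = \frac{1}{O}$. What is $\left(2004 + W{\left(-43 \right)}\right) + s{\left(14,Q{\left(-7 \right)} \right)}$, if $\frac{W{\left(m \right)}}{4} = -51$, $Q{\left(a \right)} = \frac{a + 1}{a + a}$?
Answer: $\frac{25201}{14} \approx 1800.1$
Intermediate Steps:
$Q{\left(a \right)} = \frac{1 + a}{2 a}$
$W{\left(m \right)} = -204$ ($W{\left(m \right)} = 4 \left(-51\right) = -204$)
$\left(2004 + W{\left(-43 \right)}\right) + s{\left(14,Q{\left(-7 \right)} \right)} = \left(2004 - 204\right) + \frac{1}{14} = 1800 + \frac{1}{14} = \frac{25201}{14}$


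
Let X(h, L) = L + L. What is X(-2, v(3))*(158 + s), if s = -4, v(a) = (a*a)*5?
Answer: 13860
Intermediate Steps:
v(a) = 5*a**2 (v(a) = a**2*5 = 5*a**2)
X(h, L) = 2*L
X(-2, v(3))*(158 + s) = (2*(5*3**2))*(158 - 4) = (2*(5*9))*154 = (2*45)*154 = 90*154 = 13860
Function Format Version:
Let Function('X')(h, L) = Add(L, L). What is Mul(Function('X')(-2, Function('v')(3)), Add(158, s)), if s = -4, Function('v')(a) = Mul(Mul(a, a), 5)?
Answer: 13860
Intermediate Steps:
Function('v')(a) = Mul(5, Pow(a, 2)) (Function('v')(a) = Mul(Pow(a, 2), 5) = Mul(5, Pow(a, 2)))
Function('X')(h, L) = Mul(2, L)
Mul(Function('X')(-2, Function('v')(3)), Add(158, s)) = Mul(Mul(2, Mul(5, Pow(3, 2))), Add(158, -4)) = Mul(Mul(2, Mul(5, 9)), 154) = Mul(Mul(2, 45), 154) = Mul(90, 154) = 13860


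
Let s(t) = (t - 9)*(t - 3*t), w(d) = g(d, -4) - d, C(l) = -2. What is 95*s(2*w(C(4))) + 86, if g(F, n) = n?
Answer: -9794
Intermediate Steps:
w(d) = -4 - d
s(t) = -2*t*(-9 + t) (s(t) = (-9 + t)*(-2*t) = -2*t*(-9 + t))
95*s(2*w(C(4))) + 86 = 95*(2*(2*(-4 - 1*(-2)))*(9 - 2*(-4 - 1*(-2)))) + 86 = 95*(2*(2*(-4 + 2))*(9 - 2*(-4 + 2))) + 86 = 95*(2*(2*(-2))*(9 - 2*(-2))) + 86 = 95*(2*(-4)*(9 - 1*(-4))) + 86 = 95*(2*(-4)*(9 + 4)) + 86 = 95*(2*(-4)*13) + 86 = 95*(-104) + 86 = -9880 + 86 = -9794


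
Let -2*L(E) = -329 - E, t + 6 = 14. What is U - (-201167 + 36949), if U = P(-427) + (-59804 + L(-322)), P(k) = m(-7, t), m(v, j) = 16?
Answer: 208867/2 ≈ 1.0443e+5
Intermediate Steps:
t = 8 (t = -6 + 14 = 8)
L(E) = 329/2 + E/2 (L(E) = -(-329 - E)/2 = 329/2 + E/2)
P(k) = 16
U = -119569/2 (U = 16 + (-59804 + (329/2 + (1/2)*(-322))) = 16 + (-59804 + (329/2 - 161)) = 16 + (-59804 + 7/2) = 16 - 119601/2 = -119569/2 ≈ -59785.)
U - (-201167 + 36949) = -119569/2 - (-201167 + 36949) = -119569/2 - 1*(-164218) = -119569/2 + 164218 = 208867/2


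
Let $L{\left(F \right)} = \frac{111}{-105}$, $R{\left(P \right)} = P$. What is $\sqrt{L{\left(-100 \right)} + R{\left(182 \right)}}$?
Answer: $\frac{\sqrt{221655}}{35} \approx 13.452$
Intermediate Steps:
$L{\left(F \right)} = - \frac{37}{35}$ ($L{\left(F \right)} = 111 \left(- \frac{1}{105}\right) = - \frac{37}{35}$)
$\sqrt{L{\left(-100 \right)} + R{\left(182 \right)}} = \sqrt{- \frac{37}{35} + 182} = \sqrt{\frac{6333}{35}} = \frac{\sqrt{221655}}{35}$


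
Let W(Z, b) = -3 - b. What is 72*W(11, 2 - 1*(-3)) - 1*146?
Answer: -722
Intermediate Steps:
72*W(11, 2 - 1*(-3)) - 1*146 = 72*(-3 - (2 - 1*(-3))) - 1*146 = 72*(-3 - (2 + 3)) - 146 = 72*(-3 - 1*5) - 146 = 72*(-3 - 5) - 146 = 72*(-8) - 146 = -576 - 146 = -722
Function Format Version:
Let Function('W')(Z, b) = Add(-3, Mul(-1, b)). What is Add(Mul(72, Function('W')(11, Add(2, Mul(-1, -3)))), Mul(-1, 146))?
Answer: -722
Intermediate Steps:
Add(Mul(72, Function('W')(11, Add(2, Mul(-1, -3)))), Mul(-1, 146)) = Add(Mul(72, Add(-3, Mul(-1, Add(2, Mul(-1, -3))))), Mul(-1, 146)) = Add(Mul(72, Add(-3, Mul(-1, Add(2, 3)))), -146) = Add(Mul(72, Add(-3, Mul(-1, 5))), -146) = Add(Mul(72, Add(-3, -5)), -146) = Add(Mul(72, -8), -146) = Add(-576, -146) = -722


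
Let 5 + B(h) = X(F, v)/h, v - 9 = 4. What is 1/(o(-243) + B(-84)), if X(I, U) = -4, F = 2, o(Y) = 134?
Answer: 21/2710 ≈ 0.0077491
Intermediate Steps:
v = 13 (v = 9 + 4 = 13)
B(h) = -5 - 4/h
1/(o(-243) + B(-84)) = 1/(134 + (-5 - 4/(-84))) = 1/(134 + (-5 - 4*(-1/84))) = 1/(134 + (-5 + 1/21)) = 1/(134 - 104/21) = 1/(2710/21) = 21/2710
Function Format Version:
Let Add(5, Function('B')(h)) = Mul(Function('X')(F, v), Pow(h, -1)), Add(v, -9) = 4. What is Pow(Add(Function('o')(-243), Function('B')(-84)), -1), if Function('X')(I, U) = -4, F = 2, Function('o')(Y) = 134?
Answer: Rational(21, 2710) ≈ 0.0077491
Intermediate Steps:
v = 13 (v = Add(9, 4) = 13)
Function('B')(h) = Add(-5, Mul(-4, Pow(h, -1)))
Pow(Add(Function('o')(-243), Function('B')(-84)), -1) = Pow(Add(134, Add(-5, Mul(-4, Pow(-84, -1)))), -1) = Pow(Add(134, Add(-5, Mul(-4, Rational(-1, 84)))), -1) = Pow(Add(134, Add(-5, Rational(1, 21))), -1) = Pow(Add(134, Rational(-104, 21)), -1) = Pow(Rational(2710, 21), -1) = Rational(21, 2710)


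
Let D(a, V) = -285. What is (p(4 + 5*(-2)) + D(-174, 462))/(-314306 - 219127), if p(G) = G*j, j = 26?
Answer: 147/177811 ≈ 0.00082672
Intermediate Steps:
p(G) = 26*G (p(G) = G*26 = 26*G)
(p(4 + 5*(-2)) + D(-174, 462))/(-314306 - 219127) = (26*(4 + 5*(-2)) - 285)/(-314306 - 219127) = (26*(4 - 10) - 285)/(-533433) = (26*(-6) - 285)*(-1/533433) = (-156 - 285)*(-1/533433) = -441*(-1/533433) = 147/177811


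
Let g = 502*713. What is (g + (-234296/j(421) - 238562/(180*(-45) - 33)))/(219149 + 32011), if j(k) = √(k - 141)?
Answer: 10397324/7295301 - 29287*√70/4395300 ≈ 1.3695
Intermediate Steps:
j(k) = √(-141 + k)
g = 357926
(g + (-234296/j(421) - 238562/(180*(-45) - 33)))/(219149 + 32011) = (357926 + (-234296/√(-141 + 421) - 238562/(180*(-45) - 33)))/(219149 + 32011) = (357926 + (-234296*√70/140 - 238562/(-8100 - 33)))/251160 = (357926 + (-234296*√70/140 - 238562/(-8133)))*(1/251160) = (357926 + (-58574*√70/35 - 238562*(-1/8133)))*(1/251160) = (357926 + (-58574*√70/35 + 238562/8133))*(1/251160) = (357926 + (238562/8133 - 58574*√70/35))*(1/251160) = (2911250720/8133 - 58574*√70/35)*(1/251160) = 10397324/7295301 - 29287*√70/4395300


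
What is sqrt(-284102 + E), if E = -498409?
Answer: I*sqrt(782511) ≈ 884.6*I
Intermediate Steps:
sqrt(-284102 + E) = sqrt(-284102 - 498409) = sqrt(-782511) = I*sqrt(782511)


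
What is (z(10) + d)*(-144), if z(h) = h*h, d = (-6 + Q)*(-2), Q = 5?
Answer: -14688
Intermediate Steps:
d = 2 (d = (-6 + 5)*(-2) = -1*(-2) = 2)
z(h) = h²
(z(10) + d)*(-144) = (10² + 2)*(-144) = (100 + 2)*(-144) = 102*(-144) = -14688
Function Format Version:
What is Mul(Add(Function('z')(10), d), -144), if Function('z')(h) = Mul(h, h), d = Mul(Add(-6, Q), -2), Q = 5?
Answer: -14688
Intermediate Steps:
d = 2 (d = Mul(Add(-6, 5), -2) = Mul(-1, -2) = 2)
Function('z')(h) = Pow(h, 2)
Mul(Add(Function('z')(10), d), -144) = Mul(Add(Pow(10, 2), 2), -144) = Mul(Add(100, 2), -144) = Mul(102, -144) = -14688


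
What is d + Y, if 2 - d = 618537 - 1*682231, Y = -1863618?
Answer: -1799922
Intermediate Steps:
d = 63696 (d = 2 - (618537 - 1*682231) = 2 - (618537 - 682231) = 2 - 1*(-63694) = 2 + 63694 = 63696)
d + Y = 63696 - 1863618 = -1799922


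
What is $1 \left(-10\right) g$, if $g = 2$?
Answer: $-20$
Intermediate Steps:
$1 \left(-10\right) g = 1 \left(-10\right) 2 = \left(-10\right) 2 = -20$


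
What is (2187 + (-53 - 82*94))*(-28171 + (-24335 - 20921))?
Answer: 409282098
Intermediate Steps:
(2187 + (-53 - 82*94))*(-28171 + (-24335 - 20921)) = (2187 + (-53 - 7708))*(-28171 - 45256) = (2187 - 7761)*(-73427) = -5574*(-73427) = 409282098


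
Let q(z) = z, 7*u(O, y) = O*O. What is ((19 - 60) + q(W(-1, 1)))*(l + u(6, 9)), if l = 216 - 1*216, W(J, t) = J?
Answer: -216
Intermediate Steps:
u(O, y) = O²/7 (u(O, y) = (O*O)/7 = O²/7)
l = 0 (l = 216 - 216 = 0)
((19 - 60) + q(W(-1, 1)))*(l + u(6, 9)) = ((19 - 60) - 1)*(0 + (⅐)*6²) = (-41 - 1)*(0 + (⅐)*36) = -42*(0 + 36/7) = -42*36/7 = -216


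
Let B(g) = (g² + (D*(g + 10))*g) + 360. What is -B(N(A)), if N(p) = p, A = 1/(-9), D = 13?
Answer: -28004/81 ≈ -345.73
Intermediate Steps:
A = -⅑ ≈ -0.11111
B(g) = 360 + g² + g*(130 + 13*g) (B(g) = (g² + (13*(g + 10))*g) + 360 = (g² + (13*(10 + g))*g) + 360 = (g² + (130 + 13*g)*g) + 360 = (g² + g*(130 + 13*g)) + 360 = 360 + g² + g*(130 + 13*g))
-B(N(A)) = -(360 + 14*(-⅑)² + 130*(-⅑)) = -(360 + 14*(1/81) - 130/9) = -(360 + 14/81 - 130/9) = -1*28004/81 = -28004/81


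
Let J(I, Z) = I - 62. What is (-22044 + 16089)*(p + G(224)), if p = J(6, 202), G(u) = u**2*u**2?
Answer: -14992492128600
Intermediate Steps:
J(I, Z) = -62 + I
G(u) = u**4
p = -56 (p = -62 + 6 = -56)
(-22044 + 16089)*(p + G(224)) = (-22044 + 16089)*(-56 + 224**4) = -5955*(-56 + 2517630976) = -5955*2517630920 = -14992492128600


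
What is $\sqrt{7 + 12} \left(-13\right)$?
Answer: $- 13 \sqrt{19} \approx -56.666$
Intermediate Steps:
$\sqrt{7 + 12} \left(-13\right) = \sqrt{19} \left(-13\right) = - 13 \sqrt{19}$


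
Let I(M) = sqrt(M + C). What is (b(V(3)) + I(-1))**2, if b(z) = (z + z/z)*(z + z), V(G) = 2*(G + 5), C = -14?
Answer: (544 + I*sqrt(15))**2 ≈ 2.9592e+5 + 4214.0*I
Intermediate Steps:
V(G) = 10 + 2*G (V(G) = 2*(5 + G) = 10 + 2*G)
b(z) = 2*z*(1 + z) (b(z) = (z + 1)*(2*z) = (1 + z)*(2*z) = 2*z*(1 + z))
I(M) = sqrt(-14 + M) (I(M) = sqrt(M - 14) = sqrt(-14 + M))
(b(V(3)) + I(-1))**2 = (2*(10 + 2*3)*(1 + (10 + 2*3)) + sqrt(-14 - 1))**2 = (2*(10 + 6)*(1 + (10 + 6)) + sqrt(-15))**2 = (2*16*(1 + 16) + I*sqrt(15))**2 = (2*16*17 + I*sqrt(15))**2 = (544 + I*sqrt(15))**2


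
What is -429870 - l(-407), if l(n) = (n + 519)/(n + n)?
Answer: -174957034/407 ≈ -4.2987e+5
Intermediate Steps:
l(n) = (519 + n)/(2*n) (l(n) = (519 + n)/((2*n)) = (519 + n)*(1/(2*n)) = (519 + n)/(2*n))
-429870 - l(-407) = -429870 - (519 - 407)/(2*(-407)) = -429870 - (-1)*112/(2*407) = -429870 - 1*(-56/407) = -429870 + 56/407 = -174957034/407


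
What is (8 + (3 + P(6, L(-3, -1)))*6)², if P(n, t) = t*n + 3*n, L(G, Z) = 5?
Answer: 98596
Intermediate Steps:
P(n, t) = 3*n + n*t (P(n, t) = n*t + 3*n = 3*n + n*t)
(8 + (3 + P(6, L(-3, -1)))*6)² = (8 + (3 + 6*(3 + 5))*6)² = (8 + (3 + 6*8)*6)² = (8 + (3 + 48)*6)² = (8 + 51*6)² = (8 + 306)² = 314² = 98596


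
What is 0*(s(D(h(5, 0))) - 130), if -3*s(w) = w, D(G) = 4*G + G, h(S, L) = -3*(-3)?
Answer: 0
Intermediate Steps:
h(S, L) = 9
D(G) = 5*G
s(w) = -w/3
0*(s(D(h(5, 0))) - 130) = 0*(-5*9/3 - 130) = 0*(-⅓*45 - 130) = 0*(-15 - 130) = 0*(-145) = 0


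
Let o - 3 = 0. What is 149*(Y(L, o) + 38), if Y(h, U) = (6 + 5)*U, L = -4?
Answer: 10579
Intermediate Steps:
o = 3 (o = 3 + 0 = 3)
Y(h, U) = 11*U
149*(Y(L, o) + 38) = 149*(11*3 + 38) = 149*(33 + 38) = 149*71 = 10579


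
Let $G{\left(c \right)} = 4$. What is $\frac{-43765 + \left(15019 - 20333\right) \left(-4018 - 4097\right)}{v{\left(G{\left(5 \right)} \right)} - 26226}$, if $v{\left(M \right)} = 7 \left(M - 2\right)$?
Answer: $- \frac{43079345}{26212} \approx -1643.5$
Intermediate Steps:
$v{\left(M \right)} = -14 + 7 M$ ($v{\left(M \right)} = 7 \left(-2 + M\right) = -14 + 7 M$)
$\frac{-43765 + \left(15019 - 20333\right) \left(-4018 - 4097\right)}{v{\left(G{\left(5 \right)} \right)} - 26226} = \frac{-43765 + \left(15019 - 20333\right) \left(-4018 - 4097\right)}{\left(-14 + 7 \cdot 4\right) - 26226} = \frac{-43765 - -43123110}{\left(-14 + 28\right) - 26226} = \frac{-43765 + 43123110}{14 - 26226} = \frac{43079345}{-26212} = 43079345 \left(- \frac{1}{26212}\right) = - \frac{43079345}{26212}$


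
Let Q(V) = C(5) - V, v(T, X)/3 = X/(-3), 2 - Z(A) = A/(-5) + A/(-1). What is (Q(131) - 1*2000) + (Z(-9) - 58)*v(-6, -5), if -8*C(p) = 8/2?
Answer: -4931/2 ≈ -2465.5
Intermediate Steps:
Z(A) = 2 + 6*A/5 (Z(A) = 2 - (A/(-5) + A/(-1)) = 2 - (A*(-1/5) + A*(-1)) = 2 - (-A/5 - A) = 2 - (-6)*A/5 = 2 + 6*A/5)
v(T, X) = -X (v(T, X) = 3*(X/(-3)) = 3*(X*(-1/3)) = 3*(-X/3) = -X)
C(p) = -1/2
Q(V) = -1/2 - V
(Q(131) - 1*2000) + (Z(-9) - 58)*v(-6, -5) = ((-1/2 - 1*131) - 1*2000) + ((2 + (6/5)*(-9)) - 58)*(-1*(-5)) = ((-1/2 - 131) - 2000) + ((2 - 54/5) - 58)*5 = (-263/2 - 2000) + (-44/5 - 58)*5 = -4263/2 - 334/5*5 = -4263/2 - 334 = -4931/2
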